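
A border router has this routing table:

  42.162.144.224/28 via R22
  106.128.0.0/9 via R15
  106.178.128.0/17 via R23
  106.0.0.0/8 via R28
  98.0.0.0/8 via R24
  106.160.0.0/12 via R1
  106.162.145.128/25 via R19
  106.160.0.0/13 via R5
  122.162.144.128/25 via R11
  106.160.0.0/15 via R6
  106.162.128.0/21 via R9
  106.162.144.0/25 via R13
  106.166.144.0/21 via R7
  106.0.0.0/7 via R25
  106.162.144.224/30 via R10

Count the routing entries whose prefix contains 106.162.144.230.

Prefixes containing 106.162.144.230:
  106.0.0.0/7 (106.0.0.0 - 107.255.255.255)
  106.0.0.0/8 (106.0.0.0 - 106.255.255.255)
  106.128.0.0/9 (106.128.0.0 - 106.255.255.255)
  106.160.0.0/12 (106.160.0.0 - 106.175.255.255)
  106.160.0.0/13 (106.160.0.0 - 106.167.255.255)
Total matching entries: 5.

5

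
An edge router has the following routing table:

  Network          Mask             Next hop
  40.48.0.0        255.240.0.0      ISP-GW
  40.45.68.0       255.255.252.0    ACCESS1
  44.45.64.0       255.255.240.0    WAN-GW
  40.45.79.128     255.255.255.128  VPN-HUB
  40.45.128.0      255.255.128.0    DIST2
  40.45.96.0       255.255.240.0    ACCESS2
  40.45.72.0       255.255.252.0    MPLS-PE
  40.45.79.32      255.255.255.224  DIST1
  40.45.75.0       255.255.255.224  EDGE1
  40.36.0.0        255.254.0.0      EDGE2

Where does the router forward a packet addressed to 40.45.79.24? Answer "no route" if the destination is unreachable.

no route

No entry's prefix contains 40.45.79.24; there is no default route.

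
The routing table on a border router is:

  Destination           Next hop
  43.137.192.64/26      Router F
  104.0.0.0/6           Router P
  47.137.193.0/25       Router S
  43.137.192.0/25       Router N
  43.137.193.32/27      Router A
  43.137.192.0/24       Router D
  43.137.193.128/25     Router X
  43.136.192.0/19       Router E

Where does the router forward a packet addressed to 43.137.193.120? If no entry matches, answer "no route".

No entry's prefix contains 43.137.193.120; there is no default route.

no route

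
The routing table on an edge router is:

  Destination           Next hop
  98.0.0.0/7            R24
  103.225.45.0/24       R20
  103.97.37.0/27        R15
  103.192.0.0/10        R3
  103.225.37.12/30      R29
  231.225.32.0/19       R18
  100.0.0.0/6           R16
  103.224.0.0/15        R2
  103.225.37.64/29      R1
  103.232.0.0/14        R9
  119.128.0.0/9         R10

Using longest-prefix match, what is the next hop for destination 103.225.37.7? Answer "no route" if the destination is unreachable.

Routes whose prefix contains 103.225.37.7:
  100.0.0.0/6 (100.0.0.0 - 103.255.255.255) -> R16
  103.192.0.0/10 (103.192.0.0 - 103.255.255.255) -> R3
  103.224.0.0/15 (103.224.0.0 - 103.225.255.255) -> R2
More-specific entries that do NOT match:
  103.225.37.12/30 (103.225.37.12 - 103.225.37.15) does not contain 103.225.37.7
  103.225.37.64/29 (103.225.37.64 - 103.225.37.71) does not contain 103.225.37.7
  103.97.37.0/27 (103.97.37.0 - 103.97.37.31) does not contain 103.225.37.7
  103.225.45.0/24 (103.225.45.0 - 103.225.45.255) does not contain 103.225.37.7
  231.225.32.0/19 (231.225.32.0 - 231.225.63.255) does not contain 103.225.37.7
Longest matching prefix is /15 -> next hop R2.

R2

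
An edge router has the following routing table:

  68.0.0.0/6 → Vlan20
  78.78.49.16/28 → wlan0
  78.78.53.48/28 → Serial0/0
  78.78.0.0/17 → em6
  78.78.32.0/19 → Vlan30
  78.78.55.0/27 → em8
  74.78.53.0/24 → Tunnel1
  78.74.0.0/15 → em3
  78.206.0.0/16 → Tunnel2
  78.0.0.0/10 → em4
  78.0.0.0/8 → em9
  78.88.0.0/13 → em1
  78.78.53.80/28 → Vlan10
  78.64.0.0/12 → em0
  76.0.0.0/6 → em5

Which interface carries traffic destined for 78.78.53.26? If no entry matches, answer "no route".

Routes whose prefix contains 78.78.53.26:
  76.0.0.0/6 (76.0.0.0 - 79.255.255.255) -> em5
  78.0.0.0/8 (78.0.0.0 - 78.255.255.255) -> em9
  78.64.0.0/12 (78.64.0.0 - 78.79.255.255) -> em0
  78.78.0.0/17 (78.78.0.0 - 78.78.127.255) -> em6
  78.78.32.0/19 (78.78.32.0 - 78.78.63.255) -> Vlan30
More-specific entries that do NOT match:
  78.78.49.16/28 (78.78.49.16 - 78.78.49.31) does not contain 78.78.53.26
  78.78.53.48/28 (78.78.53.48 - 78.78.53.63) does not contain 78.78.53.26
  78.78.53.80/28 (78.78.53.80 - 78.78.53.95) does not contain 78.78.53.26
  78.78.55.0/27 (78.78.55.0 - 78.78.55.31) does not contain 78.78.53.26
  74.78.53.0/24 (74.78.53.0 - 74.78.53.255) does not contain 78.78.53.26
Longest matching prefix is /19 -> interface Vlan30.

Vlan30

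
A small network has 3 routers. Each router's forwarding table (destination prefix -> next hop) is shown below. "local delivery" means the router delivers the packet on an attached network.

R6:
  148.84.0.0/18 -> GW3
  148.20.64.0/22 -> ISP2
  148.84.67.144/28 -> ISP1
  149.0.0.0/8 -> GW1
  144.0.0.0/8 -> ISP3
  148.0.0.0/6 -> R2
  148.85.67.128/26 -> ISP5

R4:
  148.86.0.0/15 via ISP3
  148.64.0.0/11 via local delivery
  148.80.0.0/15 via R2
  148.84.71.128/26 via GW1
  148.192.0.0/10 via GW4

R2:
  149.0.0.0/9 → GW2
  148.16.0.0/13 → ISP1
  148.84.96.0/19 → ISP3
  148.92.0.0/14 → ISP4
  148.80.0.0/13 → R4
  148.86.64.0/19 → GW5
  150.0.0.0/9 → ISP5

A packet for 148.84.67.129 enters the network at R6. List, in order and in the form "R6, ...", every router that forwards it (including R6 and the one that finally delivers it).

At R6: longest match for 148.84.67.129 is 148.0.0.0/6 -> R2
At R2: longest match for 148.84.67.129 is 148.80.0.0/13 -> R4
At R4: longest match for 148.84.67.129 is 148.64.0.0/11 -> local delivery

R6, R2, R4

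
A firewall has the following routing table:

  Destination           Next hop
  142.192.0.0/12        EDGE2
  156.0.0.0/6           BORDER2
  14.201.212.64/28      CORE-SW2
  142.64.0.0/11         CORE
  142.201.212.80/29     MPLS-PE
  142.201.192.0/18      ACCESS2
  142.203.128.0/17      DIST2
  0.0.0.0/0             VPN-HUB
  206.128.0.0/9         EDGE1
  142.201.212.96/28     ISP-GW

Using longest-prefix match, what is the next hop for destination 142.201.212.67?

Routes whose prefix contains 142.201.212.67:
  0.0.0.0/0 (default, matches everything) -> VPN-HUB
  142.192.0.0/12 (142.192.0.0 - 142.207.255.255) -> EDGE2
  142.201.192.0/18 (142.201.192.0 - 142.201.255.255) -> ACCESS2
More-specific entries that do NOT match:
  142.201.212.80/29 (142.201.212.80 - 142.201.212.87) does not contain 142.201.212.67
  14.201.212.64/28 (14.201.212.64 - 14.201.212.79) does not contain 142.201.212.67
  142.201.212.96/28 (142.201.212.96 - 142.201.212.111) does not contain 142.201.212.67
Longest matching prefix is /18 -> next hop ACCESS2.

ACCESS2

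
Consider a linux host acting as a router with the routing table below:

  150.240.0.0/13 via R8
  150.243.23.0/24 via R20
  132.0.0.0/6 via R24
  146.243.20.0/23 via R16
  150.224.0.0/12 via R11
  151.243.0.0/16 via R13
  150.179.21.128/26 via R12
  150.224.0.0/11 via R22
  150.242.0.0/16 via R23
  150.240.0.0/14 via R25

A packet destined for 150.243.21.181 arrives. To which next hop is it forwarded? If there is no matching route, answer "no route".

Routes whose prefix contains 150.243.21.181:
  150.224.0.0/11 (150.224.0.0 - 150.255.255.255) -> R22
  150.240.0.0/13 (150.240.0.0 - 150.247.255.255) -> R8
  150.240.0.0/14 (150.240.0.0 - 150.243.255.255) -> R25
More-specific entries that do NOT match:
  150.179.21.128/26 (150.179.21.128 - 150.179.21.191) does not contain 150.243.21.181
  150.243.23.0/24 (150.243.23.0 - 150.243.23.255) does not contain 150.243.21.181
  146.243.20.0/23 (146.243.20.0 - 146.243.21.255) does not contain 150.243.21.181
  151.243.0.0/16 (151.243.0.0 - 151.243.255.255) does not contain 150.243.21.181
  150.242.0.0/16 (150.242.0.0 - 150.242.255.255) does not contain 150.243.21.181
Longest matching prefix is /14 -> next hop R25.

R25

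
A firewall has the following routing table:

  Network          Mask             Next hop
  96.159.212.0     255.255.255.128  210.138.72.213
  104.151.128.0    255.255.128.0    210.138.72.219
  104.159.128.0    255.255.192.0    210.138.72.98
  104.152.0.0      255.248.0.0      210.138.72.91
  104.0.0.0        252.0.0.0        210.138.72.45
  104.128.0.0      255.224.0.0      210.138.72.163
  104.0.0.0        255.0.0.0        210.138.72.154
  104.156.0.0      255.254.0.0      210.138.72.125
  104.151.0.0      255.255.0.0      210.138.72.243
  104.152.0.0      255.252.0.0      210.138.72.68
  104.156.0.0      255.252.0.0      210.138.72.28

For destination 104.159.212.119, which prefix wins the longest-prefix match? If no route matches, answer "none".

104.156.0.0/14

Entries matching 104.159.212.119:
  104.0.0.0/6 (104.0.0.0 - 107.255.255.255)
  104.0.0.0/8 (104.0.0.0 - 104.255.255.255)
  104.128.0.0/11 (104.128.0.0 - 104.159.255.255)
  104.152.0.0/13 (104.152.0.0 - 104.159.255.255)
  104.156.0.0/14 (104.156.0.0 - 104.159.255.255)
Most specific is 104.156.0.0/14.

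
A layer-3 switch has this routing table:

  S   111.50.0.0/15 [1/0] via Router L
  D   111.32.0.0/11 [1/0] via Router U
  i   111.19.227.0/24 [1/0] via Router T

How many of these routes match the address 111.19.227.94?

1

Prefixes containing 111.19.227.94:
  111.19.227.0/24 (111.19.227.0 - 111.19.227.255)
Total matching entries: 1.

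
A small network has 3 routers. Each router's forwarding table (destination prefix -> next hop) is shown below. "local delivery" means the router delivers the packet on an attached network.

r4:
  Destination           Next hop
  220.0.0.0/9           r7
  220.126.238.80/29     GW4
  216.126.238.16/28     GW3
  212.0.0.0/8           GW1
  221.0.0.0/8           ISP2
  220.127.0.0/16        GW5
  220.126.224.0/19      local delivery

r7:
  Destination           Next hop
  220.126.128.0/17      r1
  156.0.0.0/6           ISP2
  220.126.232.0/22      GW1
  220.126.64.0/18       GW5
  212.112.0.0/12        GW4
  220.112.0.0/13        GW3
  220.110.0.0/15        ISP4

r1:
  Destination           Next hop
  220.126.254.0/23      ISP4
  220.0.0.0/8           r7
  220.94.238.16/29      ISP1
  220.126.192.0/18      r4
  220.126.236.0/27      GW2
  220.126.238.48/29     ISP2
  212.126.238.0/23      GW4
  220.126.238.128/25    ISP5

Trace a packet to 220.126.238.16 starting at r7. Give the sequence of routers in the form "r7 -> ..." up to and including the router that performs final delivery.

At r7: longest match for 220.126.238.16 is 220.126.128.0/17 -> r1
At r1: longest match for 220.126.238.16 is 220.126.192.0/18 -> r4
At r4: longest match for 220.126.238.16 is 220.126.224.0/19 -> local delivery

r7 -> r1 -> r4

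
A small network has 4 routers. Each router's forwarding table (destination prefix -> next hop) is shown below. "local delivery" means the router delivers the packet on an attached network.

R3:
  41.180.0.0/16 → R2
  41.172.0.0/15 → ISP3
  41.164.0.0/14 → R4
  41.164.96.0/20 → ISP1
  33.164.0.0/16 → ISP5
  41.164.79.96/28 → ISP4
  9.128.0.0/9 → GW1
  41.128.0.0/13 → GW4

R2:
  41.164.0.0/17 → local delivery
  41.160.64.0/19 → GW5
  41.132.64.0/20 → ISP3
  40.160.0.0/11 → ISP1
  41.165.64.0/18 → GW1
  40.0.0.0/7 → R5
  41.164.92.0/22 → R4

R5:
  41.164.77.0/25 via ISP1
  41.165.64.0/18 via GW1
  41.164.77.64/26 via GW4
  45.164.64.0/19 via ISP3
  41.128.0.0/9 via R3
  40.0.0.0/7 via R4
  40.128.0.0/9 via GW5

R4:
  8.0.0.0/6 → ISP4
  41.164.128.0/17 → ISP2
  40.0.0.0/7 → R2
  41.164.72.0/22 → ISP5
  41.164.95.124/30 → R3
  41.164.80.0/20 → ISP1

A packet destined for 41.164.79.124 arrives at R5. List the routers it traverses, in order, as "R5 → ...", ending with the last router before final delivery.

R5 → R3 → R4 → R2

At R5: longest match for 41.164.79.124 is 41.128.0.0/9 -> R3
At R3: longest match for 41.164.79.124 is 41.164.0.0/14 -> R4
At R4: longest match for 41.164.79.124 is 40.0.0.0/7 -> R2
At R2: longest match for 41.164.79.124 is 41.164.0.0/17 -> local delivery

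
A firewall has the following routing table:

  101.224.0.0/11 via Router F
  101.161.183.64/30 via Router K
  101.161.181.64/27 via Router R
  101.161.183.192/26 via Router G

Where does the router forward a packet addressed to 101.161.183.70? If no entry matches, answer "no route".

No entry's prefix contains 101.161.183.70; there is no default route.

no route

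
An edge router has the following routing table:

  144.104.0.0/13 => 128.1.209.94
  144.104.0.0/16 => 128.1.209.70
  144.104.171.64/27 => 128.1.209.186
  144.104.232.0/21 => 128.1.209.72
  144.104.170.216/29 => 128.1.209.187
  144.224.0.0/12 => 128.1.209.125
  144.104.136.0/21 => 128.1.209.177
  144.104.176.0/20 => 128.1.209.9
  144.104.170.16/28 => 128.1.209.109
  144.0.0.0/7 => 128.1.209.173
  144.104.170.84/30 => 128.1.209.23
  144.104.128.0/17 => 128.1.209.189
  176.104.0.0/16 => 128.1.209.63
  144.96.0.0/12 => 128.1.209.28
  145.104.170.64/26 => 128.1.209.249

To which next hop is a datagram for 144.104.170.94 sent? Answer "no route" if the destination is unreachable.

Routes whose prefix contains 144.104.170.94:
  144.0.0.0/7 (144.0.0.0 - 145.255.255.255) -> 128.1.209.173
  144.96.0.0/12 (144.96.0.0 - 144.111.255.255) -> 128.1.209.28
  144.104.0.0/13 (144.104.0.0 - 144.111.255.255) -> 128.1.209.94
  144.104.0.0/16 (144.104.0.0 - 144.104.255.255) -> 128.1.209.70
  144.104.128.0/17 (144.104.128.0 - 144.104.255.255) -> 128.1.209.189
More-specific entries that do NOT match:
  144.104.170.84/30 (144.104.170.84 - 144.104.170.87) does not contain 144.104.170.94
  144.104.170.216/29 (144.104.170.216 - 144.104.170.223) does not contain 144.104.170.94
  144.104.170.16/28 (144.104.170.16 - 144.104.170.31) does not contain 144.104.170.94
  144.104.171.64/27 (144.104.171.64 - 144.104.171.95) does not contain 144.104.170.94
  145.104.170.64/26 (145.104.170.64 - 145.104.170.127) does not contain 144.104.170.94
  144.104.232.0/21 (144.104.232.0 - 144.104.239.255) does not contain 144.104.170.94
  144.104.136.0/21 (144.104.136.0 - 144.104.143.255) does not contain 144.104.170.94
  144.104.176.0/20 (144.104.176.0 - 144.104.191.255) does not contain 144.104.170.94
Longest matching prefix is /17 -> next hop 128.1.209.189.

128.1.209.189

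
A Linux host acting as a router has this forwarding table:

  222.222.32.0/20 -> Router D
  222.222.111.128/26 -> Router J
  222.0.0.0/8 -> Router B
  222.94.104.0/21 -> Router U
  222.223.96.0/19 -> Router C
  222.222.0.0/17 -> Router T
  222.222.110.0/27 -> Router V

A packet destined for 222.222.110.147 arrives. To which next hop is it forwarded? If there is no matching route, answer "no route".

Routes whose prefix contains 222.222.110.147:
  222.0.0.0/8 (222.0.0.0 - 222.255.255.255) -> Router B
  222.222.0.0/17 (222.222.0.0 - 222.222.127.255) -> Router T
More-specific entries that do NOT match:
  222.222.110.0/27 (222.222.110.0 - 222.222.110.31) does not contain 222.222.110.147
  222.222.111.128/26 (222.222.111.128 - 222.222.111.191) does not contain 222.222.110.147
  222.94.104.0/21 (222.94.104.0 - 222.94.111.255) does not contain 222.222.110.147
  222.222.32.0/20 (222.222.32.0 - 222.222.47.255) does not contain 222.222.110.147
  222.223.96.0/19 (222.223.96.0 - 222.223.127.255) does not contain 222.222.110.147
Longest matching prefix is /17 -> next hop Router T.

Router T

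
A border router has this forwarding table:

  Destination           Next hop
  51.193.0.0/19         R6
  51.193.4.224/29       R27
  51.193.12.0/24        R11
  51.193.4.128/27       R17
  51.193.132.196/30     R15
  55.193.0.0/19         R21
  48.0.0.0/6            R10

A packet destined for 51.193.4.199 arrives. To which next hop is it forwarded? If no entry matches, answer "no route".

Routes whose prefix contains 51.193.4.199:
  48.0.0.0/6 (48.0.0.0 - 51.255.255.255) -> R10
  51.193.0.0/19 (51.193.0.0 - 51.193.31.255) -> R6
More-specific entries that do NOT match:
  51.193.132.196/30 (51.193.132.196 - 51.193.132.199) does not contain 51.193.4.199
  51.193.4.224/29 (51.193.4.224 - 51.193.4.231) does not contain 51.193.4.199
  51.193.4.128/27 (51.193.4.128 - 51.193.4.159) does not contain 51.193.4.199
  51.193.12.0/24 (51.193.12.0 - 51.193.12.255) does not contain 51.193.4.199
Longest matching prefix is /19 -> next hop R6.

R6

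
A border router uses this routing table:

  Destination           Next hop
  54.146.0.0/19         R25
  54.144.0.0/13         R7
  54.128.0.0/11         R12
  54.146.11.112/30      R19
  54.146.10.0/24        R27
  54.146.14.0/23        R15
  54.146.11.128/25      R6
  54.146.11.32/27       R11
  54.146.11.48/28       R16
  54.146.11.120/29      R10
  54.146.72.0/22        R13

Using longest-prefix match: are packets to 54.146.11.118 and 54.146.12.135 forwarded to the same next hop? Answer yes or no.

54.146.11.118: longest match 54.146.0.0/19 -> R25
54.146.12.135: longest match 54.146.0.0/19 -> R25

yes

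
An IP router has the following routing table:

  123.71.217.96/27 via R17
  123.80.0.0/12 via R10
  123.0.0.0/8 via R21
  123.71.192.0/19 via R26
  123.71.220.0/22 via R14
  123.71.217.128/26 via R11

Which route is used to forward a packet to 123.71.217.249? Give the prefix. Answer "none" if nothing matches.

123.71.192.0/19

Entries matching 123.71.217.249:
  123.0.0.0/8 (123.0.0.0 - 123.255.255.255)
  123.71.192.0/19 (123.71.192.0 - 123.71.223.255)
Most specific is 123.71.192.0/19.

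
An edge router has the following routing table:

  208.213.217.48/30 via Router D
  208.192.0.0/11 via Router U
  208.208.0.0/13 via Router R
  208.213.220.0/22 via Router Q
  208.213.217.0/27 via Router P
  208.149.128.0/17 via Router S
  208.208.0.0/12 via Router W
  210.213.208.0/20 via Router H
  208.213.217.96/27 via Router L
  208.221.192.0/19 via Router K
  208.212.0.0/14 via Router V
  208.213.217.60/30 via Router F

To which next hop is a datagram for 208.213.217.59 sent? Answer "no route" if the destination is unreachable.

Router V

Routes whose prefix contains 208.213.217.59:
  208.192.0.0/11 (208.192.0.0 - 208.223.255.255) -> Router U
  208.208.0.0/12 (208.208.0.0 - 208.223.255.255) -> Router W
  208.208.0.0/13 (208.208.0.0 - 208.215.255.255) -> Router R
  208.212.0.0/14 (208.212.0.0 - 208.215.255.255) -> Router V
More-specific entries that do NOT match:
  208.213.217.48/30 (208.213.217.48 - 208.213.217.51) does not contain 208.213.217.59
  208.213.217.60/30 (208.213.217.60 - 208.213.217.63) does not contain 208.213.217.59
  208.213.217.0/27 (208.213.217.0 - 208.213.217.31) does not contain 208.213.217.59
  208.213.217.96/27 (208.213.217.96 - 208.213.217.127) does not contain 208.213.217.59
  208.213.220.0/22 (208.213.220.0 - 208.213.223.255) does not contain 208.213.217.59
  210.213.208.0/20 (210.213.208.0 - 210.213.223.255) does not contain 208.213.217.59
  208.221.192.0/19 (208.221.192.0 - 208.221.223.255) does not contain 208.213.217.59
  208.149.128.0/17 (208.149.128.0 - 208.149.255.255) does not contain 208.213.217.59
Longest matching prefix is /14 -> next hop Router V.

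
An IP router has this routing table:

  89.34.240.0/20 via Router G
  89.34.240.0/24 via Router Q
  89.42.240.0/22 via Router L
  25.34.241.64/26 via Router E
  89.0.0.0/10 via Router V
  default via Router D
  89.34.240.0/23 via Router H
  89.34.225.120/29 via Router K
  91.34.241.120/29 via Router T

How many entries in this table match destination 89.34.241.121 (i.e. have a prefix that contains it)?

4

Prefixes containing 89.34.241.121:
  0.0.0.0/0 (default, matches everything)
  89.0.0.0/10 (89.0.0.0 - 89.63.255.255)
  89.34.240.0/20 (89.34.240.0 - 89.34.255.255)
  89.34.240.0/23 (89.34.240.0 - 89.34.241.255)
Total matching entries: 4.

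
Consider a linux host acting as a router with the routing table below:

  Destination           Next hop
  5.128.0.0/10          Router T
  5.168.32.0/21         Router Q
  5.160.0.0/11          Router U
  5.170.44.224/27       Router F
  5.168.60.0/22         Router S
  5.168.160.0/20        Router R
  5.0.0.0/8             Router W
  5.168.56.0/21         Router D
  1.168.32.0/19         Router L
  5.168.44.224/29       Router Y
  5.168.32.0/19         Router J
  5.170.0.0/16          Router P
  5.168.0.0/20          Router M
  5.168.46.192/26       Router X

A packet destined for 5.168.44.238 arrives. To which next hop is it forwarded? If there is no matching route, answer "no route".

Routes whose prefix contains 5.168.44.238:
  5.0.0.0/8 (5.0.0.0 - 5.255.255.255) -> Router W
  5.128.0.0/10 (5.128.0.0 - 5.191.255.255) -> Router T
  5.160.0.0/11 (5.160.0.0 - 5.191.255.255) -> Router U
  5.168.32.0/19 (5.168.32.0 - 5.168.63.255) -> Router J
More-specific entries that do NOT match:
  5.168.44.224/29 (5.168.44.224 - 5.168.44.231) does not contain 5.168.44.238
  5.170.44.224/27 (5.170.44.224 - 5.170.44.255) does not contain 5.168.44.238
  5.168.46.192/26 (5.168.46.192 - 5.168.46.255) does not contain 5.168.44.238
  5.168.60.0/22 (5.168.60.0 - 5.168.63.255) does not contain 5.168.44.238
  5.168.32.0/21 (5.168.32.0 - 5.168.39.255) does not contain 5.168.44.238
  5.168.56.0/21 (5.168.56.0 - 5.168.63.255) does not contain 5.168.44.238
  5.168.160.0/20 (5.168.160.0 - 5.168.175.255) does not contain 5.168.44.238
  5.168.0.0/20 (5.168.0.0 - 5.168.15.255) does not contain 5.168.44.238
Longest matching prefix is /19 -> next hop Router J.

Router J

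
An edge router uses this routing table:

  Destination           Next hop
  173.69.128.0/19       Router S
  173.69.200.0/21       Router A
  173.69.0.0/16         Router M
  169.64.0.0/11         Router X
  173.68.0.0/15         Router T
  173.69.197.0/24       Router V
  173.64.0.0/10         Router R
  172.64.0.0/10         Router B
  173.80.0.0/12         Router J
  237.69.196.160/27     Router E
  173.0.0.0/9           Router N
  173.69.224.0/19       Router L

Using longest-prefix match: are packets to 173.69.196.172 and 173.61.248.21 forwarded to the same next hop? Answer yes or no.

no

173.69.196.172: longest match 173.69.0.0/16 -> Router M
173.61.248.21: longest match 173.0.0.0/9 -> Router N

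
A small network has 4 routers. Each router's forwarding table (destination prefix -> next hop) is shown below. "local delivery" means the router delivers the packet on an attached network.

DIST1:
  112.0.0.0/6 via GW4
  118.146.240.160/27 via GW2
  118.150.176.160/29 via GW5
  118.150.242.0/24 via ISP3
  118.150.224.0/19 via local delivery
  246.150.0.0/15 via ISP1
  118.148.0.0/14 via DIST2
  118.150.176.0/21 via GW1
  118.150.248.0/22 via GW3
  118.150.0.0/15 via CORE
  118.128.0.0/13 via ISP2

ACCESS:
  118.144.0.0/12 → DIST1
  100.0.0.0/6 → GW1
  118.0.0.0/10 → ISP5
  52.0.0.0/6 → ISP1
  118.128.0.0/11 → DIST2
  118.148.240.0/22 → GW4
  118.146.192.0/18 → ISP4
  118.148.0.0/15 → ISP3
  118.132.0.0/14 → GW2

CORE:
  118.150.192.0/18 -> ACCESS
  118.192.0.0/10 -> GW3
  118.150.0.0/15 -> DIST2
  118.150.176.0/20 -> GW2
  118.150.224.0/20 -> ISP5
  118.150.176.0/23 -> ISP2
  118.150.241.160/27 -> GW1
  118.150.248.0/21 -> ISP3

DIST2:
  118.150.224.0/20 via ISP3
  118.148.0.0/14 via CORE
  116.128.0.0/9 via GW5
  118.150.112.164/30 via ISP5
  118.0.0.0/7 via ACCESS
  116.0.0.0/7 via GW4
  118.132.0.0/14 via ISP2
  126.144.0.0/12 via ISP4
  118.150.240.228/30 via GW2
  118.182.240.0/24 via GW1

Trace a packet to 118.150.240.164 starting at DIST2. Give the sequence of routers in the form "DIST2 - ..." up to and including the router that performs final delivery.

DIST2 - CORE - ACCESS - DIST1

At DIST2: longest match for 118.150.240.164 is 118.148.0.0/14 -> CORE
At CORE: longest match for 118.150.240.164 is 118.150.192.0/18 -> ACCESS
At ACCESS: longest match for 118.150.240.164 is 118.144.0.0/12 -> DIST1
At DIST1: longest match for 118.150.240.164 is 118.150.224.0/19 -> local delivery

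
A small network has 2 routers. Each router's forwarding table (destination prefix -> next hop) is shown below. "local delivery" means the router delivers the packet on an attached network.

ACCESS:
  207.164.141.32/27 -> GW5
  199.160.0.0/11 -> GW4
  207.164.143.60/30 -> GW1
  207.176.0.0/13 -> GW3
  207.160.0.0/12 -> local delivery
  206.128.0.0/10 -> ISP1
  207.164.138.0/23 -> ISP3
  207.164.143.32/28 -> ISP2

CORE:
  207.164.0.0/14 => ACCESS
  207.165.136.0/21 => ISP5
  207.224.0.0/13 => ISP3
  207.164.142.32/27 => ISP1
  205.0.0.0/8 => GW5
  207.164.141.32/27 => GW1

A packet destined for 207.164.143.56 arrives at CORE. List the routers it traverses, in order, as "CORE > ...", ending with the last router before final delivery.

At CORE: longest match for 207.164.143.56 is 207.164.0.0/14 -> ACCESS
At ACCESS: longest match for 207.164.143.56 is 207.160.0.0/12 -> local delivery

CORE > ACCESS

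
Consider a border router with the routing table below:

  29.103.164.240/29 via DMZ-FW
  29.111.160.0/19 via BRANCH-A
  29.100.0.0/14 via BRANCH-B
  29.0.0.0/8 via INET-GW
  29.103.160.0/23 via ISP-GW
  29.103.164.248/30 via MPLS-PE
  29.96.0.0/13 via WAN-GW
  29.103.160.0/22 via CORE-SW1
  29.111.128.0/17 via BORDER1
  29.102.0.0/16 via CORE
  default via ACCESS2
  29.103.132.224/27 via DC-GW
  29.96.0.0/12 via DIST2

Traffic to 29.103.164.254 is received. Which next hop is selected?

BRANCH-B

Routes whose prefix contains 29.103.164.254:
  0.0.0.0/0 (default, matches everything) -> ACCESS2
  29.0.0.0/8 (29.0.0.0 - 29.255.255.255) -> INET-GW
  29.96.0.0/12 (29.96.0.0 - 29.111.255.255) -> DIST2
  29.96.0.0/13 (29.96.0.0 - 29.103.255.255) -> WAN-GW
  29.100.0.0/14 (29.100.0.0 - 29.103.255.255) -> BRANCH-B
More-specific entries that do NOT match:
  29.103.164.248/30 (29.103.164.248 - 29.103.164.251) does not contain 29.103.164.254
  29.103.164.240/29 (29.103.164.240 - 29.103.164.247) does not contain 29.103.164.254
  29.103.132.224/27 (29.103.132.224 - 29.103.132.255) does not contain 29.103.164.254
  29.103.160.0/23 (29.103.160.0 - 29.103.161.255) does not contain 29.103.164.254
  29.103.160.0/22 (29.103.160.0 - 29.103.163.255) does not contain 29.103.164.254
  29.111.160.0/19 (29.111.160.0 - 29.111.191.255) does not contain 29.103.164.254
  29.111.128.0/17 (29.111.128.0 - 29.111.255.255) does not contain 29.103.164.254
  29.102.0.0/16 (29.102.0.0 - 29.102.255.255) does not contain 29.103.164.254
Longest matching prefix is /14 -> next hop BRANCH-B.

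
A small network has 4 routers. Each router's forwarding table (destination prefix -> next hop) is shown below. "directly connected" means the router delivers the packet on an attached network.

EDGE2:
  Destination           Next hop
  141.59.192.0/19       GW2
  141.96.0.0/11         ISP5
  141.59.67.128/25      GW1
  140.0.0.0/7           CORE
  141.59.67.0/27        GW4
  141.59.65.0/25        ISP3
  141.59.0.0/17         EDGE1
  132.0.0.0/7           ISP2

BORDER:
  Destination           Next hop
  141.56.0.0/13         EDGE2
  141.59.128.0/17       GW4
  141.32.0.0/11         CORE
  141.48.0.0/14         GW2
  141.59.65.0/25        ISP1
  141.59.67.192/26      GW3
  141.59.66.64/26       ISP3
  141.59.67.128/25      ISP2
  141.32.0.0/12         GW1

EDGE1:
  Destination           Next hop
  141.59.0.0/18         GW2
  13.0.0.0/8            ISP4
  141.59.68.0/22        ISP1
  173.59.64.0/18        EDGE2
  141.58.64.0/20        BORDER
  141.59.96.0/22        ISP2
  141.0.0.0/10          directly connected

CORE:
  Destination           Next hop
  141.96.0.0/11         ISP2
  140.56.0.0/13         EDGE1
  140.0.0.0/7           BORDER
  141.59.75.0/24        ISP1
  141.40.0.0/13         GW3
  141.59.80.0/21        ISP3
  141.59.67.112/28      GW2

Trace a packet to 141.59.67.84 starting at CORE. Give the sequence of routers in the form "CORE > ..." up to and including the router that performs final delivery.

At CORE: longest match for 141.59.67.84 is 140.0.0.0/7 -> BORDER
At BORDER: longest match for 141.59.67.84 is 141.56.0.0/13 -> EDGE2
At EDGE2: longest match for 141.59.67.84 is 141.59.0.0/17 -> EDGE1
At EDGE1: longest match for 141.59.67.84 is 141.0.0.0/10 -> directly connected

CORE > BORDER > EDGE2 > EDGE1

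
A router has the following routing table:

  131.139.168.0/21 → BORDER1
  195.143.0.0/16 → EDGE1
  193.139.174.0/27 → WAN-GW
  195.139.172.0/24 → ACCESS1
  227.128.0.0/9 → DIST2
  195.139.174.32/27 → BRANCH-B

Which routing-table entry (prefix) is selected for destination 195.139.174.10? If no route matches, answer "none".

none

195.139.174.10 is outside every listed prefix and there is no default route.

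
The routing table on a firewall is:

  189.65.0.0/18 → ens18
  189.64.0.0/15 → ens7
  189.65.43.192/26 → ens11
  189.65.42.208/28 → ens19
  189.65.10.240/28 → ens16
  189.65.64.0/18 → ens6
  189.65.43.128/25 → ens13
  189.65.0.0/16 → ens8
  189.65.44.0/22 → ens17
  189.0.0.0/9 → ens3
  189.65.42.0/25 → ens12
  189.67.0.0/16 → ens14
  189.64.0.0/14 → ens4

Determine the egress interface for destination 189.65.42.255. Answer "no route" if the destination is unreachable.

ens18

Routes whose prefix contains 189.65.42.255:
  189.0.0.0/9 (189.0.0.0 - 189.127.255.255) -> ens3
  189.64.0.0/14 (189.64.0.0 - 189.67.255.255) -> ens4
  189.64.0.0/15 (189.64.0.0 - 189.65.255.255) -> ens7
  189.65.0.0/16 (189.65.0.0 - 189.65.255.255) -> ens8
  189.65.0.0/18 (189.65.0.0 - 189.65.63.255) -> ens18
More-specific entries that do NOT match:
  189.65.42.208/28 (189.65.42.208 - 189.65.42.223) does not contain 189.65.42.255
  189.65.10.240/28 (189.65.10.240 - 189.65.10.255) does not contain 189.65.42.255
  189.65.43.192/26 (189.65.43.192 - 189.65.43.255) does not contain 189.65.42.255
  189.65.43.128/25 (189.65.43.128 - 189.65.43.255) does not contain 189.65.42.255
  189.65.42.0/25 (189.65.42.0 - 189.65.42.127) does not contain 189.65.42.255
  189.65.44.0/22 (189.65.44.0 - 189.65.47.255) does not contain 189.65.42.255
Longest matching prefix is /18 -> interface ens18.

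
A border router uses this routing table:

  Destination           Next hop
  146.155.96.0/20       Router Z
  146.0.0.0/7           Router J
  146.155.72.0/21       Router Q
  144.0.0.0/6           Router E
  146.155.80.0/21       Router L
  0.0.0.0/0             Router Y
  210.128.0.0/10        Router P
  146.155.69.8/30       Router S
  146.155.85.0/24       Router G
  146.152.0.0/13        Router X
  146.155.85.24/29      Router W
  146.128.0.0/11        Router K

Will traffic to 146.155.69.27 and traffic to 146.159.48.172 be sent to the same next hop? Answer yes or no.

yes

146.155.69.27: longest match 146.152.0.0/13 -> Router X
146.159.48.172: longest match 146.152.0.0/13 -> Router X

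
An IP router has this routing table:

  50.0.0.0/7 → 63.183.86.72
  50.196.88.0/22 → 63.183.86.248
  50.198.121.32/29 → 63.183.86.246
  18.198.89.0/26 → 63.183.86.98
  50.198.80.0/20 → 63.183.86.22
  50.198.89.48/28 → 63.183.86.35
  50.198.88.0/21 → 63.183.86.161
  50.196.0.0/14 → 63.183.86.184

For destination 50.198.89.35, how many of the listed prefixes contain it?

Prefixes containing 50.198.89.35:
  50.0.0.0/7 (50.0.0.0 - 51.255.255.255)
  50.196.0.0/14 (50.196.0.0 - 50.199.255.255)
  50.198.80.0/20 (50.198.80.0 - 50.198.95.255)
  50.198.88.0/21 (50.198.88.0 - 50.198.95.255)
Total matching entries: 4.

4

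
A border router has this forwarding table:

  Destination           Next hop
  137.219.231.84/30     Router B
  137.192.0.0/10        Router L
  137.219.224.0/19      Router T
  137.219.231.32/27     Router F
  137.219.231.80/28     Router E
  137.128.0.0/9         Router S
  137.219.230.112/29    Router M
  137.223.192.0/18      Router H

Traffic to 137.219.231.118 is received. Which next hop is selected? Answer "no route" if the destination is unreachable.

Router T

Routes whose prefix contains 137.219.231.118:
  137.128.0.0/9 (137.128.0.0 - 137.255.255.255) -> Router S
  137.192.0.0/10 (137.192.0.0 - 137.255.255.255) -> Router L
  137.219.224.0/19 (137.219.224.0 - 137.219.255.255) -> Router T
More-specific entries that do NOT match:
  137.219.231.84/30 (137.219.231.84 - 137.219.231.87) does not contain 137.219.231.118
  137.219.230.112/29 (137.219.230.112 - 137.219.230.119) does not contain 137.219.231.118
  137.219.231.80/28 (137.219.231.80 - 137.219.231.95) does not contain 137.219.231.118
  137.219.231.32/27 (137.219.231.32 - 137.219.231.63) does not contain 137.219.231.118
Longest matching prefix is /19 -> next hop Router T.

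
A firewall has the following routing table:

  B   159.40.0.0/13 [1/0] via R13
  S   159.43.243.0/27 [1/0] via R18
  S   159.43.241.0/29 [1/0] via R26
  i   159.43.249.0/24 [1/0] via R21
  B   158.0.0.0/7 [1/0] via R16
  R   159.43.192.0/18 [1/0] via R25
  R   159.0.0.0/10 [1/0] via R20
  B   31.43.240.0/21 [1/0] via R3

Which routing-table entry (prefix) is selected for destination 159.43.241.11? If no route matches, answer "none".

159.43.192.0/18

Entries matching 159.43.241.11:
  158.0.0.0/7 (158.0.0.0 - 159.255.255.255)
  159.0.0.0/10 (159.0.0.0 - 159.63.255.255)
  159.40.0.0/13 (159.40.0.0 - 159.47.255.255)
  159.43.192.0/18 (159.43.192.0 - 159.43.255.255)
Most specific is 159.43.192.0/18.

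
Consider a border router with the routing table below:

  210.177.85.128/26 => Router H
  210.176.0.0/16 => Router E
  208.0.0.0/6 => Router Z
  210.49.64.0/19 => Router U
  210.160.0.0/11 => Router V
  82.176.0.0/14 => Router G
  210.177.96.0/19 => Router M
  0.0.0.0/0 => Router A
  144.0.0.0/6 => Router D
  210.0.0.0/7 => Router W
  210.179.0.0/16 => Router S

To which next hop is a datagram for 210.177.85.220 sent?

Routes whose prefix contains 210.177.85.220:
  0.0.0.0/0 (default, matches everything) -> Router A
  208.0.0.0/6 (208.0.0.0 - 211.255.255.255) -> Router Z
  210.0.0.0/7 (210.0.0.0 - 211.255.255.255) -> Router W
  210.160.0.0/11 (210.160.0.0 - 210.191.255.255) -> Router V
More-specific entries that do NOT match:
  210.177.85.128/26 (210.177.85.128 - 210.177.85.191) does not contain 210.177.85.220
  210.49.64.0/19 (210.49.64.0 - 210.49.95.255) does not contain 210.177.85.220
  210.177.96.0/19 (210.177.96.0 - 210.177.127.255) does not contain 210.177.85.220
  210.176.0.0/16 (210.176.0.0 - 210.176.255.255) does not contain 210.177.85.220
  210.179.0.0/16 (210.179.0.0 - 210.179.255.255) does not contain 210.177.85.220
  82.176.0.0/14 (82.176.0.0 - 82.179.255.255) does not contain 210.177.85.220
Longest matching prefix is /11 -> next hop Router V.

Router V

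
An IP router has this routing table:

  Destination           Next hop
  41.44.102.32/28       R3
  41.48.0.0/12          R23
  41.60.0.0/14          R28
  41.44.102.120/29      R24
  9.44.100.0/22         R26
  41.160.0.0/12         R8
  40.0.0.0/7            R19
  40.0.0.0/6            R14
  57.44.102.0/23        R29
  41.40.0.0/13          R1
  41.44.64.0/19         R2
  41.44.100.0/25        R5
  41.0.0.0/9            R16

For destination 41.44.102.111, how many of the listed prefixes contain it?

4

Prefixes containing 41.44.102.111:
  40.0.0.0/6 (40.0.0.0 - 43.255.255.255)
  40.0.0.0/7 (40.0.0.0 - 41.255.255.255)
  41.0.0.0/9 (41.0.0.0 - 41.127.255.255)
  41.40.0.0/13 (41.40.0.0 - 41.47.255.255)
Total matching entries: 4.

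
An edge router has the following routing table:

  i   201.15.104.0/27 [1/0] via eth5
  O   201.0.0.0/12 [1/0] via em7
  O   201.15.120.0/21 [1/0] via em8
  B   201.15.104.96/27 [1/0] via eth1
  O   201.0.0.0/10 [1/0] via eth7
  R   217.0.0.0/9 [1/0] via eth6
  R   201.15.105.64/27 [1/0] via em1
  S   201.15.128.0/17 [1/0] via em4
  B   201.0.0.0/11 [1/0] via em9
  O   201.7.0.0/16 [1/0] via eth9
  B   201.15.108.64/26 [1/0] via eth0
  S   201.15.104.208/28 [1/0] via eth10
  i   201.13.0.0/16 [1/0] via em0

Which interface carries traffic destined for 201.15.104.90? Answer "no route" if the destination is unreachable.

Routes whose prefix contains 201.15.104.90:
  201.0.0.0/10 (201.0.0.0 - 201.63.255.255) -> eth7
  201.0.0.0/11 (201.0.0.0 - 201.31.255.255) -> em9
  201.0.0.0/12 (201.0.0.0 - 201.15.255.255) -> em7
More-specific entries that do NOT match:
  201.15.104.208/28 (201.15.104.208 - 201.15.104.223) does not contain 201.15.104.90
  201.15.104.0/27 (201.15.104.0 - 201.15.104.31) does not contain 201.15.104.90
  201.15.104.96/27 (201.15.104.96 - 201.15.104.127) does not contain 201.15.104.90
  201.15.105.64/27 (201.15.105.64 - 201.15.105.95) does not contain 201.15.104.90
  201.15.108.64/26 (201.15.108.64 - 201.15.108.127) does not contain 201.15.104.90
  201.15.120.0/21 (201.15.120.0 - 201.15.127.255) does not contain 201.15.104.90
  201.15.128.0/17 (201.15.128.0 - 201.15.255.255) does not contain 201.15.104.90
  201.7.0.0/16 (201.7.0.0 - 201.7.255.255) does not contain 201.15.104.90
  201.13.0.0/16 (201.13.0.0 - 201.13.255.255) does not contain 201.15.104.90
Longest matching prefix is /12 -> interface em7.

em7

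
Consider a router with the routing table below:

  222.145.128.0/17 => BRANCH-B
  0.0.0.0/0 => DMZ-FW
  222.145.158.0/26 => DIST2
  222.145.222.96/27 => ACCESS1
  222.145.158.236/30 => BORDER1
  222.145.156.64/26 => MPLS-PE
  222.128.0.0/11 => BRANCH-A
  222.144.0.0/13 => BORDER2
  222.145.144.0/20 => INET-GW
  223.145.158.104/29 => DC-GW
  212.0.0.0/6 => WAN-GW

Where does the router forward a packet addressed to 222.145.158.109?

INET-GW

Routes whose prefix contains 222.145.158.109:
  0.0.0.0/0 (default, matches everything) -> DMZ-FW
  222.128.0.0/11 (222.128.0.0 - 222.159.255.255) -> BRANCH-A
  222.144.0.0/13 (222.144.0.0 - 222.151.255.255) -> BORDER2
  222.145.128.0/17 (222.145.128.0 - 222.145.255.255) -> BRANCH-B
  222.145.144.0/20 (222.145.144.0 - 222.145.159.255) -> INET-GW
More-specific entries that do NOT match:
  222.145.158.236/30 (222.145.158.236 - 222.145.158.239) does not contain 222.145.158.109
  223.145.158.104/29 (223.145.158.104 - 223.145.158.111) does not contain 222.145.158.109
  222.145.222.96/27 (222.145.222.96 - 222.145.222.127) does not contain 222.145.158.109
  222.145.158.0/26 (222.145.158.0 - 222.145.158.63) does not contain 222.145.158.109
  222.145.156.64/26 (222.145.156.64 - 222.145.156.127) does not contain 222.145.158.109
Longest matching prefix is /20 -> next hop INET-GW.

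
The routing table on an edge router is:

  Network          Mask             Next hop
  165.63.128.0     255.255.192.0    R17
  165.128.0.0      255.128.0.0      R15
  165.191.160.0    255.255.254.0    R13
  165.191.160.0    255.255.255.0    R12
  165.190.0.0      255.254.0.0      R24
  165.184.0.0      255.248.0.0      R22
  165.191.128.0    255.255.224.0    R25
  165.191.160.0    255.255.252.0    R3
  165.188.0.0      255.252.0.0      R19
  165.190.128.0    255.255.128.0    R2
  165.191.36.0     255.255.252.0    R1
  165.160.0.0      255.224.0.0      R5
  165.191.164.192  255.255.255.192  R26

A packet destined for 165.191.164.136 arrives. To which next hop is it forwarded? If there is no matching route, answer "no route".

R24

Routes whose prefix contains 165.191.164.136:
  165.128.0.0/9 (165.128.0.0 - 165.255.255.255) -> R15
  165.160.0.0/11 (165.160.0.0 - 165.191.255.255) -> R5
  165.184.0.0/13 (165.184.0.0 - 165.191.255.255) -> R22
  165.188.0.0/14 (165.188.0.0 - 165.191.255.255) -> R19
  165.190.0.0/15 (165.190.0.0 - 165.191.255.255) -> R24
More-specific entries that do NOT match:
  165.191.164.192/26 (165.191.164.192 - 165.191.164.255) does not contain 165.191.164.136
  165.191.160.0/24 (165.191.160.0 - 165.191.160.255) does not contain 165.191.164.136
  165.191.160.0/23 (165.191.160.0 - 165.191.161.255) does not contain 165.191.164.136
  165.191.160.0/22 (165.191.160.0 - 165.191.163.255) does not contain 165.191.164.136
  165.191.36.0/22 (165.191.36.0 - 165.191.39.255) does not contain 165.191.164.136
  165.191.128.0/19 (165.191.128.0 - 165.191.159.255) does not contain 165.191.164.136
  165.63.128.0/18 (165.63.128.0 - 165.63.191.255) does not contain 165.191.164.136
  165.190.128.0/17 (165.190.128.0 - 165.190.255.255) does not contain 165.191.164.136
Longest matching prefix is /15 -> next hop R24.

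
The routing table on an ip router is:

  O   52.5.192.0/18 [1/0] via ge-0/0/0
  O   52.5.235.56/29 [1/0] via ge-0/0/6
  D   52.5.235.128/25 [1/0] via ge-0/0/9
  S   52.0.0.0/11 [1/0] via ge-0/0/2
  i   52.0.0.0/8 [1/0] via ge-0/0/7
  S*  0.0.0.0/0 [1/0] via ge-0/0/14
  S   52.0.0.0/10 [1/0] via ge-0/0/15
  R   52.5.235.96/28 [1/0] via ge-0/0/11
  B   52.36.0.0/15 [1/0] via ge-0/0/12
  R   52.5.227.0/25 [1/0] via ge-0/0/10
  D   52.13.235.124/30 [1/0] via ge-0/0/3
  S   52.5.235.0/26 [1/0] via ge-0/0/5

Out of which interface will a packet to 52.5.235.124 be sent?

ge-0/0/0

Routes whose prefix contains 52.5.235.124:
  0.0.0.0/0 (default, matches everything) -> ge-0/0/14
  52.0.0.0/8 (52.0.0.0 - 52.255.255.255) -> ge-0/0/7
  52.0.0.0/10 (52.0.0.0 - 52.63.255.255) -> ge-0/0/15
  52.0.0.0/11 (52.0.0.0 - 52.31.255.255) -> ge-0/0/2
  52.5.192.0/18 (52.5.192.0 - 52.5.255.255) -> ge-0/0/0
More-specific entries that do NOT match:
  52.13.235.124/30 (52.13.235.124 - 52.13.235.127) does not contain 52.5.235.124
  52.5.235.56/29 (52.5.235.56 - 52.5.235.63) does not contain 52.5.235.124
  52.5.235.96/28 (52.5.235.96 - 52.5.235.111) does not contain 52.5.235.124
  52.5.235.0/26 (52.5.235.0 - 52.5.235.63) does not contain 52.5.235.124
  52.5.235.128/25 (52.5.235.128 - 52.5.235.255) does not contain 52.5.235.124
  52.5.227.0/25 (52.5.227.0 - 52.5.227.127) does not contain 52.5.235.124
Longest matching prefix is /18 -> interface ge-0/0/0.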